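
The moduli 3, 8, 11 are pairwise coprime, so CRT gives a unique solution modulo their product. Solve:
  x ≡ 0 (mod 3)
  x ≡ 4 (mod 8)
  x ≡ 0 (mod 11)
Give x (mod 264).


Moduli 3, 8, 11 are pairwise coprime; by CRT there is a unique solution modulo M = 3 · 8 · 11 = 264.
Solve pairwise, accumulating the modulus:
  Start with x ≡ 0 (mod 3).
  Combine with x ≡ 4 (mod 8): since gcd(3, 8) = 1, we get a unique residue mod 24.
    Write x = 0 + 3·t and substitute into x ≡ 4 (mod 8): 3·t ≡ 4 − 0 = 4 (mod 8).
    The inverse of 3 mod 8 is 3 (since 3·3 = 9 = 1·8 + 1), so t ≡ 3·4 = 12 ≡ 4 (mod 8).
    Then x = 0 + 3·4 = 12, valid modulo lcm(3, 8) = 24: x ≡ 12 (mod 24).
  Combine with x ≡ 0 (mod 11): since gcd(24, 11) = 1, we get a unique residue mod 264.
    Write x = 12 + 24·t and substitute into x ≡ 0 (mod 11): 24·t ≡ 0 − 12 = -12 (mod 11).
    Reduce coefficients mod 11: 2·t ≡ 10 (mod 11).
    The inverse of 2 mod 11 is 6 (since 2·6 = 12 = 1·11 + 1), so t ≡ 6·10 = 60 ≡ 5 (mod 11).
    Then x = 12 + 24·5 = 132, valid modulo lcm(24, 11) = 264: x ≡ 132 (mod 264).
Verify: 132 mod 3 = 0 ✓, 132 mod 8 = 4 ✓, 132 mod 11 = 0 ✓.

x ≡ 132 (mod 264).


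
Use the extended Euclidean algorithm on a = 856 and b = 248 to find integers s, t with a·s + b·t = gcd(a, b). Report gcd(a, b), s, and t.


Euclidean algorithm on (856, 248) — divide until remainder is 0:
  856 = 3 · 248 + 112
  248 = 2 · 112 + 24
  112 = 4 · 24 + 16
  24 = 1 · 16 + 8
  16 = 2 · 8 + 0
gcd(856, 248) = 8.
Track Bezout coefficients alongside the remainders: start with r₀ = 856 = a·1 + b·0 (s = 1, t = 0) and r₁ = 248 = a·0 + b·1 (s = 0, t = 1); each new remainder r_{k+1} = r_{k-1} − q_k·r_k inherits s_{k+1} = s_{k-1} − q_k·s_k, t_{k+1} = t_{k-1} − q_k·t_k, so r_k = a·s_k + b·t_k at every step:
  q = 3: r = 112, s = 1 − 3·0 = 1, t = 0 − 3·1 = -3  (check: 856·1 + 248·(-3) = 112)
  q = 2: r = 24, s = 0 − 2·1 = -2, t = 1 − 2·(-3) = 7  (check: 856·(-2) + 248·7 = 24)
  q = 4: r = 16, s = 1 − 4·(-2) = 9, t = -3 − 4·7 = -31  (check: 856·9 + 248·(-31) = 16)
  q = 1: r = 8, s = -2 − 1·9 = -11, t = 7 − 1·(-31) = 38  (check: 856·(-11) + 248·38 = 8)
The row with r = 8 (the gcd) gives the Bezout coefficients s = -11, t = 38.
Result: 856 · (-11) + 248 · (38) = 8.

gcd(856, 248) = 8; s = -11, t = 38 (check: 856·(-11) + 248·38 = 8).


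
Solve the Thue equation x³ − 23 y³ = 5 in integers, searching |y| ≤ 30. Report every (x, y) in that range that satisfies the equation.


The equation is x³ - 23y³ = 5. For fixed y, x³ = 23·y³ + 5, so a solution requires the RHS to be a perfect cube.
Strategy: iterate y from -30 to 30, compute RHS = 23·y³ + 5, and check whether it is a (positive or negative) perfect cube.
Check small values of y:
  y = 0: RHS = 5 is not a perfect cube.
  y = 1: RHS = 28 is not a perfect cube.
  y = -1: RHS = -18 is not a perfect cube.
  y = 2: RHS = 189 is not a perfect cube.
  y = -2: RHS = -179 is not a perfect cube.
  y = 3: RHS = 626 is not a perfect cube.
  y = -3: RHS = -616 is not a perfect cube.
Continuing the search up to |y| = 30 finds no solutions either.
No (x, y) in the scanned range satisfies the equation.

No integer solutions with |y| ≤ 30.


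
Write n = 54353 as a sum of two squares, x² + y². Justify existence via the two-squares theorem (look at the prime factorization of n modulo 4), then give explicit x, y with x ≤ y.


Step 1: Factor n = 54353 = 13 · 37 · 113.
Step 2: Check the mod-4 condition on each prime factor: 13 ≡ 1 (mod 4), exponent 1; 37 ≡ 1 (mod 4), exponent 1; 113 ≡ 1 (mod 4), exponent 1.
All primes ≡ 3 (mod 4) appear to even exponent (or don't appear), so by the two-squares theorem n IS expressible as a sum of two squares.
Step 3: Build a representation. Here n = 13 · 37 · 113 is a product of primes ≡ 1 (mod 4). Each prime p ≡ 1 (mod 4) is itself a sum of two squares; find a² by testing p − a² for a perfect square:
  13: 13 − 1² = 12, 13 − 2² = 9 = 3² ⇒ 13 = 2² + 3².
  37: 37 − 1² = 36 = 6² ⇒ 37 = 1² + 6².
  113: 113 − 1² = 112, 113 − 2² = 109, 113 − 3² = 104, 113 − 4² = 97, 113 − 5² = 88, 113 − 6² = 77, 113 − 7² = 64 = 8² ⇒ 113 = 7² + 8².
  Combine using the Brahmagupta–Fibonacci identity (a² + b²)(c² + d²) = (ac − bd)² + (ad + bc)² = (ac + bd)² + (ad − bc)²:
  13 · 37 = 481: from (2² + 3²)(1² + 6²), take (2·1 − 3·6, 2·6 + 3·1) = (2 − 18, 12 + 3) = (-16, 15); dropping signs (only squares matter) gives (16, 15); check 16² + 15² = 256 + 225 = 481 ✓.
  481 · 113 = 54353: from (16² + 15²)(7² + 8²), take (16·7 − 15·8, 16·8 + 15·7) = (112 − 120, 128 + 105) = (-8, 233); dropping signs (only squares matter) gives (8, 233); check 8² + 233² = 64 + 54289 = 54353 ✓.
Step 4: Order so x ≤ y and verify: 8² + 233² = 64 + 54289 = 54353 = n. ✓

n = 54353 = 8² + 233² (one valid representation with x ≤ y).


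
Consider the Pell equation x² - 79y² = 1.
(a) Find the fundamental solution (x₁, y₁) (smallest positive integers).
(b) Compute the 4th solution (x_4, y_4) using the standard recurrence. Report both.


Step 1: Find the fundamental solution (x₁, y₁) of x² - 79y² = 1.
  Expand √79 as a continued fraction. a₀ = ⌊√79⌋ = 8; iterate m_{k+1} = d_k·a_k − m_k, d_{k+1} = (79 − m_{k+1}²)/d_k, a_{k+1} = ⌊(a₀ + m_{k+1})/d_{k+1}⌋ (starting m₀ = 0, d₀ = 1), with convergents p_k = a_k·p_{k-1} + p_{k-2}, q_k = a_k·q_{k-1} + q_{k-2} (p₋₁ = 1, q₋₁ = 0):
  k = 0: a₀ = 8; p₀/q₀ = 8/1; p₀² − 79·q₀² = 64 − 79 = -15.
  k = 1: m = 8, d = 15, a = ⌊(8 + 8)/15⌋ = 1; p/q = (1·8 + 1)/(1·1 + 0) = 9/1; p² − 79·q² = 81 − 79 = 2.
  k = 2: m = 7, d = 2, a = ⌊(8 + 7)/2⌋ = 7; p/q = (7·9 + 8)/(7·1 + 1) = 71/8; p² − 79·q² = 5041 − 5056 = -15.
  k = 3: m = 7, d = 15, a = ⌊(8 + 7)/15⌋ = 1; p/q = (1·71 + 9)/(1·8 + 1) = 80/9; p² − 79·q² = 6400 − 6399 = 1.
  The first convergent with p² − 79·q² = 1 gives the fundamental solution (x₁, y₁) = (80, 9).
Step 2: Apply the recurrence (x_{n+1}, y_{n+1}) = (x₁x_n + 79y₁y_n, x₁y_n + y₁x_n) repeatedly.
  From (x_1, y_1) = (80, 9): x_2 = 80·80 + 79·9·9 = 12799; y_2 = 80·9 + 9·80 = 1440.
  From (x_2, y_2) = (12799, 1440): x_3 = 80·12799 + 79·9·1440 = 2047760; y_3 = 80·1440 + 9·12799 = 230391.
  From (x_3, y_3) = (2047760, 230391): x_4 = 80·2047760 + 79·9·230391 = 327628801; y_4 = 80·230391 + 9·2047760 = 36861120.
Step 3: Verify x_4² - 79·y_4² = 107340631244697601 - 107340631244697600 = 1 (should be 1). ✓

(x_1, y_1) = (80, 9); (x_4, y_4) = (327628801, 36861120).


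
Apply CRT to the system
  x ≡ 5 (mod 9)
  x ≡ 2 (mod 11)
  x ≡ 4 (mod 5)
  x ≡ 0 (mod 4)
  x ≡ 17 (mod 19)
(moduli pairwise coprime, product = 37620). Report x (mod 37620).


Product of moduli M = 9 · 11 · 5 · 4 · 19 = 37620.
Merge one congruence at a time:
  Start: x ≡ 5 (mod 9).
  Combine with x ≡ 2 (mod 11); new modulus lcm = 99.
    Write x = 5 + 9·t and substitute into x ≡ 2 (mod 11): 9·t ≡ 2 − 5 = -3 (mod 11).
    Reduce coefficients mod 11: 9·t ≡ 8 (mod 11).
    The inverse of 9 mod 11 is 5 (since 9·5 = 45 = 4·11 + 1), so t ≡ 5·8 = 40 ≡ 7 (mod 11).
    Then x = 5 + 9·7 = 68, valid modulo lcm(9, 11) = 99: x ≡ 68 (mod 99).
  Combine with x ≡ 4 (mod 5); new modulus lcm = 495.
    Write x = 68 + 99·t and substitute into x ≡ 4 (mod 5): 99·t ≡ 4 − 68 = -64 (mod 5).
    Reduce coefficients mod 5: 4·t ≡ 1 (mod 5).
    The inverse of 4 mod 5 is 4 (since 4·4 = 16 = 3·5 + 1), so t ≡ 4·1 = 4 ≡ 4 (mod 5).
    Then x = 68 + 99·4 = 464, valid modulo lcm(99, 5) = 495: x ≡ 464 (mod 495).
  Combine with x ≡ 0 (mod 4); new modulus lcm = 1980.
    Write x = 464 + 495·t and substitute into x ≡ 0 (mod 4): 495·t ≡ 0 − 464 = -464 (mod 4).
    Reduce coefficients mod 4: 3·t ≡ 0 (mod 4).
    The inverse of 3 mod 4 is 3 (since 3·3 = 9 = 2·4 + 1), so t ≡ 3·0 = 0 ≡ 0 (mod 4).
    Then x = 464 + 495·0 = 464, valid modulo lcm(495, 4) = 1980: x ≡ 464 (mod 1980).
  Combine with x ≡ 17 (mod 19); new modulus lcm = 37620.
    Write x = 464 + 1980·t and substitute into x ≡ 17 (mod 19): 1980·t ≡ 17 − 464 = -447 (mod 19).
    Reduce coefficients mod 19: 4·t ≡ 9 (mod 19).
    The inverse of 4 mod 19 is 5 (since 4·5 = 20 = 1·19 + 1), so t ≡ 5·9 = 45 ≡ 7 (mod 19).
    Then x = 464 + 1980·7 = 14324, valid modulo lcm(1980, 19) = 37620: x ≡ 14324 (mod 37620).
Verify against each original: 14324 mod 9 = 5, 14324 mod 11 = 2, 14324 mod 5 = 4, 14324 mod 4 = 0, 14324 mod 19 = 17.

x ≡ 14324 (mod 37620).


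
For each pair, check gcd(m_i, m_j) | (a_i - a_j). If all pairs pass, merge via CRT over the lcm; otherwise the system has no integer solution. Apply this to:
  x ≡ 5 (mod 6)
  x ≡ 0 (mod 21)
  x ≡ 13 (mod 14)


Moduli 6, 21, 14 are not pairwise coprime, so CRT works modulo lcm(m_i) when all pairwise compatibility conditions hold.
Pairwise compatibility: gcd(m_i, m_j) must divide a_i - a_j for every pair.
Merge one congruence at a time:
  Start: x ≡ 5 (mod 6).
  Combine with x ≡ 0 (mod 21): gcd(6, 21) = 3, and 0 - 5 = -5 is NOT divisible by 3.
    ⇒ system is inconsistent (no integer solution).

No solution (the system is inconsistent).


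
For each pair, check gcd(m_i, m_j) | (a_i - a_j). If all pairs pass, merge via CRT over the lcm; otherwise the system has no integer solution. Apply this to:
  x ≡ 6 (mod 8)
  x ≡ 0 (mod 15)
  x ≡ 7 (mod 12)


Moduli 8, 15, 12 are not pairwise coprime, so CRT works modulo lcm(m_i) when all pairwise compatibility conditions hold.
Pairwise compatibility: gcd(m_i, m_j) must divide a_i - a_j for every pair.
Merge one congruence at a time:
  Start: x ≡ 6 (mod 8).
  Combine with x ≡ 0 (mod 15): gcd(8, 15) = 1; 0 - 6 = -6, which IS divisible by 1, so compatible.
    Write x = 6 + 8·t and substitute into x ≡ 0 (mod 15): 8·t ≡ 0 − 6 = -6 (mod 15).
    Reduce coefficients mod 15: 8·t ≡ 9 (mod 15).
    The inverse of 8 mod 15 is 2 (since 8·2 = 16 = 1·15 + 1), so t ≡ 2·9 = 18 ≡ 3 (mod 15).
    Then x = 6 + 8·3 = 30, valid modulo lcm(8, 15) = 120: x ≡ 30 (mod 120).
  Combine with x ≡ 7 (mod 12): gcd(120, 12) = 12, and 7 - 30 = -23 is NOT divisible by 12.
    ⇒ system is inconsistent (no integer solution).

No solution (the system is inconsistent).


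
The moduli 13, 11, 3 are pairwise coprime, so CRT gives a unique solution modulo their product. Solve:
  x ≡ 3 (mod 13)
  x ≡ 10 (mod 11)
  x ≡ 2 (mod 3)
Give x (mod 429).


Moduli 13, 11, 3 are pairwise coprime; by CRT there is a unique solution modulo M = 13 · 11 · 3 = 429.
Solve pairwise, accumulating the modulus:
  Start with x ≡ 3 (mod 13).
  Combine with x ≡ 10 (mod 11): since gcd(13, 11) = 1, we get a unique residue mod 143.
    Write x = 3 + 13·t and substitute into x ≡ 10 (mod 11): 13·t ≡ 10 − 3 = 7 (mod 11).
    Reduce coefficients mod 11: 2·t ≡ 7 (mod 11).
    The inverse of 2 mod 11 is 6 (since 2·6 = 12 = 1·11 + 1), so t ≡ 6·7 = 42 ≡ 9 (mod 11).
    Then x = 3 + 13·9 = 120, valid modulo lcm(13, 11) = 143: x ≡ 120 (mod 143).
  Combine with x ≡ 2 (mod 3): since gcd(143, 3) = 1, we get a unique residue mod 429.
    Write x = 120 + 143·t and substitute into x ≡ 2 (mod 3): 143·t ≡ 2 − 120 = -118 (mod 3).
    Reduce coefficients mod 3: 2·t ≡ 2 (mod 3).
    The inverse of 2 mod 3 is 2 (since 2·2 = 4 = 1·3 + 1), so t ≡ 2·2 = 4 ≡ 1 (mod 3).
    Then x = 120 + 143·1 = 263, valid modulo lcm(143, 3) = 429: x ≡ 263 (mod 429).
Verify: 263 mod 13 = 3 ✓, 263 mod 11 = 10 ✓, 263 mod 3 = 2 ✓.

x ≡ 263 (mod 429).


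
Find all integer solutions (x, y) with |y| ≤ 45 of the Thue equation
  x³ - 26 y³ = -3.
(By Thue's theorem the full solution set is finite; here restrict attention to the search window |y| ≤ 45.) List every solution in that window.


The equation is x³ - 26y³ = -3. For fixed y, x³ = 26·y³ − 3, so a solution requires the RHS to be a perfect cube.
Strategy: iterate y from -45 to 45, compute RHS = 26·y³ − 3, and check whether it is a (positive or negative) perfect cube.
Check small values of y:
  y = 0: RHS = -3 is not a perfect cube.
  y = 1: RHS = 23 is not a perfect cube.
  y = -1: RHS = -29 is not a perfect cube.
  y = 2: RHS = 205 is not a perfect cube.
  y = -2: RHS = -211 is not a perfect cube.
  y = 3: RHS = 699 is not a perfect cube.
  y = -3: RHS = -705 is not a perfect cube.
Continuing the search up to |y| = 45 finds no solutions either.
No (x, y) in the scanned range satisfies the equation.

No integer solutions with |y| ≤ 45.


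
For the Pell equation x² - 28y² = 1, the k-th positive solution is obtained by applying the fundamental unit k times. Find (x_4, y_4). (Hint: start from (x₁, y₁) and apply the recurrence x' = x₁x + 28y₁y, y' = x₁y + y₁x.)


Step 1: Find the fundamental solution (x₁, y₁) of x² - 28y² = 1.
  Expand √28 as a continued fraction. a₀ = ⌊√28⌋ = 5; iterate m_{k+1} = d_k·a_k − m_k, d_{k+1} = (28 − m_{k+1}²)/d_k, a_{k+1} = ⌊(a₀ + m_{k+1})/d_{k+1}⌋ (starting m₀ = 0, d₀ = 1), with convergents p_k = a_k·p_{k-1} + p_{k-2}, q_k = a_k·q_{k-1} + q_{k-2} (p₋₁ = 1, q₋₁ = 0):
  k = 0: a₀ = 5; p₀/q₀ = 5/1; p₀² − 28·q₀² = 25 − 28 = -3.
  k = 1: m = 5, d = 3, a = ⌊(5 + 5)/3⌋ = 3; p/q = (3·5 + 1)/(3·1 + 0) = 16/3; p² − 28·q² = 256 − 252 = 4.
  k = 2: m = 4, d = 4, a = ⌊(5 + 4)/4⌋ = 2; p/q = (2·16 + 5)/(2·3 + 1) = 37/7; p² − 28·q² = 1369 − 1372 = -3.
  k = 3: m = 4, d = 3, a = ⌊(5 + 4)/3⌋ = 3; p/q = (3·37 + 16)/(3·7 + 3) = 127/24; p² − 28·q² = 16129 − 16128 = 1.
  The first convergent with p² − 28·q² = 1 gives the fundamental solution (x₁, y₁) = (127, 24).
Step 2: Apply the recurrence (x_{n+1}, y_{n+1}) = (x₁x_n + 28y₁y_n, x₁y_n + y₁x_n) repeatedly.
  From (x_1, y_1) = (127, 24): x_2 = 127·127 + 28·24·24 = 32257; y_2 = 127·24 + 24·127 = 6096.
  From (x_2, y_2) = (32257, 6096): x_3 = 127·32257 + 28·24·6096 = 8193151; y_3 = 127·6096 + 24·32257 = 1548360.
  From (x_3, y_3) = (8193151, 1548360): x_4 = 127·8193151 + 28·24·1548360 = 2081028097; y_4 = 127·1548360 + 24·8193151 = 393277344.
Step 3: Verify x_4² - 28·y_4² = 4330677940503441409 - 4330677940503441408 = 1 (should be 1). ✓

(x_1, y_1) = (127, 24); (x_4, y_4) = (2081028097, 393277344).


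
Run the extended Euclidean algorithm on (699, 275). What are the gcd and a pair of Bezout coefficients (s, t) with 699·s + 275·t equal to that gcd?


Euclidean algorithm on (699, 275) — divide until remainder is 0:
  699 = 2 · 275 + 149
  275 = 1 · 149 + 126
  149 = 1 · 126 + 23
  126 = 5 · 23 + 11
  23 = 2 · 11 + 1
  11 = 11 · 1 + 0
gcd(699, 275) = 1.
Track Bezout coefficients alongside the remainders: start with r₀ = 699 = a·1 + b·0 (s = 1, t = 0) and r₁ = 275 = a·0 + b·1 (s = 0, t = 1); each new remainder r_{k+1} = r_{k-1} − q_k·r_k inherits s_{k+1} = s_{k-1} − q_k·s_k, t_{k+1} = t_{k-1} − q_k·t_k, so r_k = a·s_k + b·t_k at every step:
  q = 2: r = 149, s = 1 − 2·0 = 1, t = 0 − 2·1 = -2  (check: 699·1 + 275·(-2) = 149)
  q = 1: r = 126, s = 0 − 1·1 = -1, t = 1 − 1·(-2) = 3  (check: 699·(-1) + 275·3 = 126)
  q = 1: r = 23, s = 1 − 1·(-1) = 2, t = -2 − 1·3 = -5  (check: 699·2 + 275·(-5) = 23)
  q = 5: r = 11, s = -1 − 5·2 = -11, t = 3 − 5·(-5) = 28  (check: 699·(-11) + 275·28 = 11)
  q = 2: r = 1, s = 2 − 2·(-11) = 24, t = -5 − 2·28 = -61  (check: 699·24 + 275·(-61) = 1)
The row with r = 1 (the gcd) gives the Bezout coefficients s = 24, t = -61.
Result: 699 · (24) + 275 · (-61) = 1.

gcd(699, 275) = 1; s = 24, t = -61 (check: 699·24 + 275·(-61) = 1).


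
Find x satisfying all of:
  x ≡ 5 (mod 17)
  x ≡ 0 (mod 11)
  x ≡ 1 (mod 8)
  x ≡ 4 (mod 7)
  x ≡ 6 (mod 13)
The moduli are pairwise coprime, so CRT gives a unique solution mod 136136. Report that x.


Product of moduli M = 17 · 11 · 8 · 7 · 13 = 136136.
Merge one congruence at a time:
  Start: x ≡ 5 (mod 17).
  Combine with x ≡ 0 (mod 11); new modulus lcm = 187.
    Write x = 5 + 17·t and substitute into x ≡ 0 (mod 11): 17·t ≡ 0 − 5 = -5 (mod 11).
    Reduce coefficients mod 11: 6·t ≡ 6 (mod 11).
    The inverse of 6 mod 11 is 2 (since 6·2 = 12 = 1·11 + 1), so t ≡ 2·6 = 12 ≡ 1 (mod 11).
    Then x = 5 + 17·1 = 22, valid modulo lcm(17, 11) = 187: x ≡ 22 (mod 187).
  Combine with x ≡ 1 (mod 8); new modulus lcm = 1496.
    Write x = 22 + 187·t and substitute into x ≡ 1 (mod 8): 187·t ≡ 1 − 22 = -21 (mod 8).
    Reduce coefficients mod 8: 3·t ≡ 3 (mod 8).
    The inverse of 3 mod 8 is 3 (since 3·3 = 9 = 1·8 + 1), so t ≡ 3·3 = 9 ≡ 1 (mod 8).
    Then x = 22 + 187·1 = 209, valid modulo lcm(187, 8) = 1496: x ≡ 209 (mod 1496).
  Combine with x ≡ 4 (mod 7); new modulus lcm = 10472.
    Write x = 209 + 1496·t and substitute into x ≡ 4 (mod 7): 1496·t ≡ 4 − 209 = -205 (mod 7).
    Reduce coefficients mod 7: 5·t ≡ 5 (mod 7).
    The inverse of 5 mod 7 is 3 (since 5·3 = 15 = 2·7 + 1), so t ≡ 3·5 = 15 ≡ 1 (mod 7).
    Then x = 209 + 1496·1 = 1705, valid modulo lcm(1496, 7) = 10472: x ≡ 1705 (mod 10472).
  Combine with x ≡ 6 (mod 13); new modulus lcm = 136136.
    Write x = 1705 + 10472·t and substitute into x ≡ 6 (mod 13): 10472·t ≡ 6 − 1705 = -1699 (mod 13).
    Reduce coefficients mod 13: 7·t ≡ 4 (mod 13).
    The inverse of 7 mod 13 is 2 (since 7·2 = 14 = 1·13 + 1), so t ≡ 2·4 = 8 ≡ 8 (mod 13).
    Then x = 1705 + 10472·8 = 85481, valid modulo lcm(10472, 13) = 136136: x ≡ 85481 (mod 136136).
Verify against each original: 85481 mod 17 = 5, 85481 mod 11 = 0, 85481 mod 8 = 1, 85481 mod 7 = 4, 85481 mod 13 = 6.

x ≡ 85481 (mod 136136).


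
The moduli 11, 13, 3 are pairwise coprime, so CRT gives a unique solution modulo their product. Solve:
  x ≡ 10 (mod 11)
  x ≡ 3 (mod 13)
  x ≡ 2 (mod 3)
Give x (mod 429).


Moduli 11, 13, 3 are pairwise coprime; by CRT there is a unique solution modulo M = 11 · 13 · 3 = 429.
Solve pairwise, accumulating the modulus:
  Start with x ≡ 10 (mod 11).
  Combine with x ≡ 3 (mod 13): since gcd(11, 13) = 1, we get a unique residue mod 143.
    Write x = 10 + 11·t and substitute into x ≡ 3 (mod 13): 11·t ≡ 3 − 10 = -7 (mod 13).
    Reduce coefficients mod 13: 11·t ≡ 6 (mod 13).
    The inverse of 11 mod 13 is 6 (since 11·6 = 66 = 5·13 + 1), so t ≡ 6·6 = 36 ≡ 10 (mod 13).
    Then x = 10 + 11·10 = 120, valid modulo lcm(11, 13) = 143: x ≡ 120 (mod 143).
  Combine with x ≡ 2 (mod 3): since gcd(143, 3) = 1, we get a unique residue mod 429.
    Write x = 120 + 143·t and substitute into x ≡ 2 (mod 3): 143·t ≡ 2 − 120 = -118 (mod 3).
    Reduce coefficients mod 3: 2·t ≡ 2 (mod 3).
    The inverse of 2 mod 3 is 2 (since 2·2 = 4 = 1·3 + 1), so t ≡ 2·2 = 4 ≡ 1 (mod 3).
    Then x = 120 + 143·1 = 263, valid modulo lcm(143, 3) = 429: x ≡ 263 (mod 429).
Verify: 263 mod 11 = 10 ✓, 263 mod 13 = 3 ✓, 263 mod 3 = 2 ✓.

x ≡ 263 (mod 429).


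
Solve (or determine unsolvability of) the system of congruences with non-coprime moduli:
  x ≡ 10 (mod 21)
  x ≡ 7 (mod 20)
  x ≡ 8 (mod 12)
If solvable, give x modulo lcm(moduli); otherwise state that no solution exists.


Moduli 21, 20, 12 are not pairwise coprime, so CRT works modulo lcm(m_i) when all pairwise compatibility conditions hold.
Pairwise compatibility: gcd(m_i, m_j) must divide a_i - a_j for every pair.
Merge one congruence at a time:
  Start: x ≡ 10 (mod 21).
  Combine with x ≡ 7 (mod 20): gcd(21, 20) = 1; 7 - 10 = -3, which IS divisible by 1, so compatible.
    Write x = 10 + 21·t and substitute into x ≡ 7 (mod 20): 21·t ≡ 7 − 10 = -3 (mod 20).
    Reduce coefficients mod 20: 1·t ≡ 17 (mod 20).
    So t ≡ 17 (mod 20).
    Then x = 10 + 21·17 = 367, valid modulo lcm(21, 20) = 420: x ≡ 367 (mod 420).
  Combine with x ≡ 8 (mod 12): gcd(420, 12) = 12, and 8 - 367 = -359 is NOT divisible by 12.
    ⇒ system is inconsistent (no integer solution).

No solution (the system is inconsistent).


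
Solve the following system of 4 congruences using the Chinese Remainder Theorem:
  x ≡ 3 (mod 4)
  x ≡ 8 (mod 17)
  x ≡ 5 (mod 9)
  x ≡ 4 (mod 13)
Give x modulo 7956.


Product of moduli M = 4 · 17 · 9 · 13 = 7956.
Merge one congruence at a time:
  Start: x ≡ 3 (mod 4).
  Combine with x ≡ 8 (mod 17); new modulus lcm = 68.
    Write x = 3 + 4·t and substitute into x ≡ 8 (mod 17): 4·t ≡ 8 − 3 = 5 (mod 17).
    The inverse of 4 mod 17 is 13 (since 4·13 = 52 = 3·17 + 1), so t ≡ 13·5 = 65 ≡ 14 (mod 17).
    Then x = 3 + 4·14 = 59, valid modulo lcm(4, 17) = 68: x ≡ 59 (mod 68).
  Combine with x ≡ 5 (mod 9); new modulus lcm = 612.
    Write x = 59 + 68·t and substitute into x ≡ 5 (mod 9): 68·t ≡ 5 − 59 = -54 (mod 9).
    Reduce coefficients mod 9: 5·t ≡ 0 (mod 9).
    The inverse of 5 mod 9 is 2 (since 5·2 = 10 = 1·9 + 1), so t ≡ 2·0 = 0 ≡ 0 (mod 9).
    Then x = 59 + 68·0 = 59, valid modulo lcm(68, 9) = 612: x ≡ 59 (mod 612).
  Combine with x ≡ 4 (mod 13); new modulus lcm = 7956.
    Write x = 59 + 612·t and substitute into x ≡ 4 (mod 13): 612·t ≡ 4 − 59 = -55 (mod 13).
    Reduce coefficients mod 13: 1·t ≡ 10 (mod 13).
    So t ≡ 10 (mod 13).
    Then x = 59 + 612·10 = 6179, valid modulo lcm(612, 13) = 7956: x ≡ 6179 (mod 7956).
Verify against each original: 6179 mod 4 = 3, 6179 mod 17 = 8, 6179 mod 9 = 5, 6179 mod 13 = 4.

x ≡ 6179 (mod 7956).


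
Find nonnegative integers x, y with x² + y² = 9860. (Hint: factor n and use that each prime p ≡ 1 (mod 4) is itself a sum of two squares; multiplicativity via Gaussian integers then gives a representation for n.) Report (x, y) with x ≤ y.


Step 1: Factor n = 9860 = 2^2 · 5 · 17 · 29.
Step 2: Check the mod-4 condition on each prime factor: 2 = 2 (special); 5 ≡ 1 (mod 4), exponent 1; 17 ≡ 1 (mod 4), exponent 1; 29 ≡ 1 (mod 4), exponent 1.
All primes ≡ 3 (mod 4) appear to even exponent (or don't appear), so by the two-squares theorem n IS expressible as a sum of two squares.
Step 3: Build a representation. Group n = k² · m with k = 2 and m = 5 · 17 · 29 = 2465 (a product of primes ≡ 1 (mod 4)); a representation of m scales to one of n via (k·x)² + (k·y)² = k²(x² + y²). Each prime p ≡ 1 (mod 4) is itself a sum of two squares; find a² by testing p − a² for a perfect square:
  5: 5 − 1² = 4 = 2² ⇒ 5 = 1² + 2².
  17: 17 − 1² = 16 = 4² ⇒ 17 = 1² + 4².
  29: 29 − 1² = 28, 29 − 2² = 25 = 5² ⇒ 29 = 2² + 5².
  Combine using the Brahmagupta–Fibonacci identity (a² + b²)(c² + d²) = (ac − bd)² + (ad + bc)² = (ac + bd)² + (ad − bc)²:
  5 · 17 = 85: from (1² + 2²)(1² + 4²), take (1·1 − 2·4, 1·4 + 2·1) = (1 − 8, 4 + 2) = (-7, 6); dropping signs (only squares matter) gives (7, 6); check 7² + 6² = 49 + 36 = 85 ✓.
  85 · 29 = 2465: from (7² + 6²)(2² + 5²), take (7·2 − 6·5, 7·5 + 6·2) = (14 − 30, 35 + 12) = (-16, 47); dropping signs (only squares matter) gives (16, 47); check 16² + 47² = 256 + 2209 = 2465 ✓.
  Scale by k = 2: (2·16, 2·47) = (32, 94).
Step 4: Order so x ≤ y and verify: 32² + 94² = 1024 + 8836 = 9860 = n. ✓

n = 9860 = 32² + 94² (one valid representation with x ≤ y).


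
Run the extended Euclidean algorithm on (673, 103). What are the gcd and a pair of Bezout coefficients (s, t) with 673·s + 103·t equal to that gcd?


Euclidean algorithm on (673, 103) — divide until remainder is 0:
  673 = 6 · 103 + 55
  103 = 1 · 55 + 48
  55 = 1 · 48 + 7
  48 = 6 · 7 + 6
  7 = 1 · 6 + 1
  6 = 6 · 1 + 0
gcd(673, 103) = 1.
Track Bezout coefficients alongside the remainders: start with r₀ = 673 = a·1 + b·0 (s = 1, t = 0) and r₁ = 103 = a·0 + b·1 (s = 0, t = 1); each new remainder r_{k+1} = r_{k-1} − q_k·r_k inherits s_{k+1} = s_{k-1} − q_k·s_k, t_{k+1} = t_{k-1} − q_k·t_k, so r_k = a·s_k + b·t_k at every step:
  q = 6: r = 55, s = 1 − 6·0 = 1, t = 0 − 6·1 = -6  (check: 673·1 + 103·(-6) = 55)
  q = 1: r = 48, s = 0 − 1·1 = -1, t = 1 − 1·(-6) = 7  (check: 673·(-1) + 103·7 = 48)
  q = 1: r = 7, s = 1 − 1·(-1) = 2, t = -6 − 1·7 = -13  (check: 673·2 + 103·(-13) = 7)
  q = 6: r = 6, s = -1 − 6·2 = -13, t = 7 − 6·(-13) = 85  (check: 673·(-13) + 103·85 = 6)
  q = 1: r = 1, s = 2 − 1·(-13) = 15, t = -13 − 1·85 = -98  (check: 673·15 + 103·(-98) = 1)
The row with r = 1 (the gcd) gives the Bezout coefficients s = 15, t = -98.
Result: 673 · (15) + 103 · (-98) = 1.

gcd(673, 103) = 1; s = 15, t = -98 (check: 673·15 + 103·(-98) = 1).


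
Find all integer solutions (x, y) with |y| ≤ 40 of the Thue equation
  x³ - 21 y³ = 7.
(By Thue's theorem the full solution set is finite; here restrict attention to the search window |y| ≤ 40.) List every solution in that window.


The equation is x³ - 21y³ = 7. For fixed y, x³ = 21·y³ + 7, so a solution requires the RHS to be a perfect cube.
Strategy: iterate y from -40 to 40, compute RHS = 21·y³ + 7, and check whether it is a (positive or negative) perfect cube.
Check small values of y:
  y = 0: RHS = 7 is not a perfect cube.
  y = 1: RHS = 28 is not a perfect cube.
  y = -1: RHS = -14 is not a perfect cube.
  y = 2: RHS = 175 is not a perfect cube.
  y = -2: RHS = -161 is not a perfect cube.
  y = 3: RHS = 574 is not a perfect cube.
  y = -3: RHS = -560 is not a perfect cube.
Continuing the search up to |y| = 40 finds no solutions either.
No (x, y) in the scanned range satisfies the equation.

No integer solutions with |y| ≤ 40.


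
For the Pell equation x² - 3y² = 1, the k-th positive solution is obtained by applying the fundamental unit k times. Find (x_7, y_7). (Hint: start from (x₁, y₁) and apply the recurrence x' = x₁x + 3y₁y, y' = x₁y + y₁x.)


Step 1: Find the fundamental solution (x₁, y₁) of x² - 3y² = 1.
  Expand √3 as a continued fraction. a₀ = ⌊√3⌋ = 1; iterate m_{k+1} = d_k·a_k − m_k, d_{k+1} = (3 − m_{k+1}²)/d_k, a_{k+1} = ⌊(a₀ + m_{k+1})/d_{k+1}⌋ (starting m₀ = 0, d₀ = 1), with convergents p_k = a_k·p_{k-1} + p_{k-2}, q_k = a_k·q_{k-1} + q_{k-2} (p₋₁ = 1, q₋₁ = 0):
  k = 0: a₀ = 1; p₀/q₀ = 1/1; p₀² − 3·q₀² = 1 − 3 = -2.
  k = 1: m = 1, d = 2, a = ⌊(1 + 1)/2⌋ = 1; p/q = (1·1 + 1)/(1·1 + 0) = 2/1; p² − 3·q² = 4 − 3 = 1.
  The first convergent with p² − 3·q² = 1 gives the fundamental solution (x₁, y₁) = (2, 1).
Step 2: Apply the recurrence (x_{n+1}, y_{n+1}) = (x₁x_n + 3y₁y_n, x₁y_n + y₁x_n) repeatedly.
  From (x_1, y_1) = (2, 1): x_2 = 2·2 + 3·1·1 = 7; y_2 = 2·1 + 1·2 = 4.
  From (x_2, y_2) = (7, 4): x_3 = 2·7 + 3·1·4 = 26; y_3 = 2·4 + 1·7 = 15.
  From (x_3, y_3) = (26, 15): x_4 = 2·26 + 3·1·15 = 97; y_4 = 2·15 + 1·26 = 56.
  From (x_4, y_4) = (97, 56): x_5 = 2·97 + 3·1·56 = 362; y_5 = 2·56 + 1·97 = 209.
  From (x_5, y_5) = (362, 209): x_6 = 2·362 + 3·1·209 = 1351; y_6 = 2·209 + 1·362 = 780.
  From (x_6, y_6) = (1351, 780): x_7 = 2·1351 + 3·1·780 = 5042; y_7 = 2·780 + 1·1351 = 2911.
Step 3: Verify x_7² - 3·y_7² = 25421764 - 25421763 = 1 (should be 1). ✓

(x_1, y_1) = (2, 1); (x_7, y_7) = (5042, 2911).


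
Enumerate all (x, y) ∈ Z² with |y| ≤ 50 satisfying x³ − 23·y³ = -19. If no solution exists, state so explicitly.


The equation is x³ - 23y³ = -19. For fixed y, x³ = 23·y³ − 19, so a solution requires the RHS to be a perfect cube.
Strategy: iterate y from -50 to 50, compute RHS = 23·y³ − 19, and check whether it is a (positive or negative) perfect cube.
Check small values of y:
  y = 0: RHS = -19 is not a perfect cube.
  y = 1: RHS = 4 is not a perfect cube.
  y = -1: RHS = -42 is not a perfect cube.
  y = 2: RHS = 165 is not a perfect cube.
  y = -2: RHS = -203 is not a perfect cube.
  y = 3: RHS = 602 is not a perfect cube.
  y = -3: RHS = -640 is not a perfect cube.
Continuing the search up to |y| = 50 finds no solutions either.
No (x, y) in the scanned range satisfies the equation.

No integer solutions with |y| ≤ 50.


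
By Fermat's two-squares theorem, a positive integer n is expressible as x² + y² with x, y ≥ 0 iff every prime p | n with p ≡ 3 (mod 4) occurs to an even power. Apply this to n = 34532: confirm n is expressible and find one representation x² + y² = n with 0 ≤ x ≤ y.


Step 1: Factor n = 34532 = 2^2 · 89 · 97.
Step 2: Check the mod-4 condition on each prime factor: 2 = 2 (special); 89 ≡ 1 (mod 4), exponent 1; 97 ≡ 1 (mod 4), exponent 1.
All primes ≡ 3 (mod 4) appear to even exponent (or don't appear), so by the two-squares theorem n IS expressible as a sum of two squares.
Step 3: Build a representation. Group n = k² · m with k = 2 and m = 89 · 97 = 8633 (a product of primes ≡ 1 (mod 4)); a representation of m scales to one of n via (k·x)² + (k·y)² = k²(x² + y²). Each prime p ≡ 1 (mod 4) is itself a sum of two squares; find a² by testing p − a² for a perfect square:
  89: 89 − 1² = 88, 89 − 2² = 85, 89 − 3² = 80, 89 − 4² = 73, 89 − 5² = 64 = 8² ⇒ 89 = 5² + 8².
  97: 97 − 1² = 96, 97 − 2² = 93, 97 − 3² = 88, 97 − 4² = 81 = 9² ⇒ 97 = 4² + 9².
  Combine using the Brahmagupta–Fibonacci identity (a² + b²)(c² + d²) = (ac − bd)² + (ad + bc)² = (ac + bd)² + (ad − bc)²:
  89 · 97 = 8633: from (5² + 8²)(4² + 9²), take (5·4 − 8·9, 5·9 + 8·4) = (20 − 72, 45 + 32) = (-52, 77); dropping signs (only squares matter) gives (52, 77); check 52² + 77² = 2704 + 5929 = 8633 ✓.
  Scale by k = 2: (2·52, 2·77) = (104, 154).
Step 4: Order so x ≤ y and verify: 104² + 154² = 10816 + 23716 = 34532 = n. ✓

n = 34532 = 104² + 154² (one valid representation with x ≤ y).


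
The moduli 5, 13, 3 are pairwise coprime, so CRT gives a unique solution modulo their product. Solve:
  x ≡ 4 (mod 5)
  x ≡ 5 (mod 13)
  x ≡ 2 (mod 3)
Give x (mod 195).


Moduli 5, 13, 3 are pairwise coprime; by CRT there is a unique solution modulo M = 5 · 13 · 3 = 195.
Solve pairwise, accumulating the modulus:
  Start with x ≡ 4 (mod 5).
  Combine with x ≡ 5 (mod 13): since gcd(5, 13) = 1, we get a unique residue mod 65.
    Write x = 4 + 5·t and substitute into x ≡ 5 (mod 13): 5·t ≡ 5 − 4 = 1 (mod 13).
    The inverse of 5 mod 13 is 8 (since 5·8 = 40 = 3·13 + 1), so t ≡ 8·1 = 8 ≡ 8 (mod 13).
    Then x = 4 + 5·8 = 44, valid modulo lcm(5, 13) = 65: x ≡ 44 (mod 65).
  Combine with x ≡ 2 (mod 3): since gcd(65, 3) = 1, we get a unique residue mod 195.
    Write x = 44 + 65·t and substitute into x ≡ 2 (mod 3): 65·t ≡ 2 − 44 = -42 (mod 3).
    Reduce coefficients mod 3: 2·t ≡ 0 (mod 3).
    The inverse of 2 mod 3 is 2 (since 2·2 = 4 = 1·3 + 1), so t ≡ 2·0 = 0 ≡ 0 (mod 3).
    Then x = 44 + 65·0 = 44, valid modulo lcm(65, 3) = 195: x ≡ 44 (mod 195).
Verify: 44 mod 5 = 4 ✓, 44 mod 13 = 5 ✓, 44 mod 3 = 2 ✓.

x ≡ 44 (mod 195).


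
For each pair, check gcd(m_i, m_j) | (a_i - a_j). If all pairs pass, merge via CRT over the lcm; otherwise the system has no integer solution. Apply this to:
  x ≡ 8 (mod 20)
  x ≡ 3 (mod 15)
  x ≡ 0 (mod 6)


Moduli 20, 15, 6 are not pairwise coprime, so CRT works modulo lcm(m_i) when all pairwise compatibility conditions hold.
Pairwise compatibility: gcd(m_i, m_j) must divide a_i - a_j for every pair.
Merge one congruence at a time:
  Start: x ≡ 8 (mod 20).
  Combine with x ≡ 3 (mod 15): gcd(20, 15) = 5; 3 - 8 = -5, which IS divisible by 5, so compatible.
    Write x = 8 + 20·t and substitute into x ≡ 3 (mod 15): 20·t ≡ 3 − 8 = -5 (mod 15).
    Divide the congruence (and modulus) by g = 5: 4·t ≡ -1 (mod 3).
    Reduce coefficients mod 3: 1·t ≡ 2 (mod 3).
    So t ≡ 2 (mod 3).
    Then x = 8 + 20·2 = 48, valid modulo lcm(20, 15) = 60: x ≡ 48 (mod 60).
  Combine with x ≡ 0 (mod 6): gcd(60, 6) = 6; 0 - 48 = -48, which IS divisible by 6, so compatible.
    Write x = 48 + 60·t and substitute into x ≡ 0 (mod 6): 60·t ≡ 0 − 48 = -48 (mod 6).
    Divide the congruence (and modulus) by g = 6: 10·t ≡ -8 (mod 1).
    Modulo 1 every t works; take t = 0.
    Then x = 48 + 60·0 = 48, valid modulo lcm(60, 6) = 60: x ≡ 48 (mod 60).
Verify: 48 mod 20 = 8, 48 mod 15 = 3, 48 mod 6 = 0.

x ≡ 48 (mod 60).


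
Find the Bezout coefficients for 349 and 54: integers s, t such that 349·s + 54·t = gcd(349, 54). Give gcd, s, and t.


Euclidean algorithm on (349, 54) — divide until remainder is 0:
  349 = 6 · 54 + 25
  54 = 2 · 25 + 4
  25 = 6 · 4 + 1
  4 = 4 · 1 + 0
gcd(349, 54) = 1.
Track Bezout coefficients alongside the remainders: start with r₀ = 349 = a·1 + b·0 (s = 1, t = 0) and r₁ = 54 = a·0 + b·1 (s = 0, t = 1); each new remainder r_{k+1} = r_{k-1} − q_k·r_k inherits s_{k+1} = s_{k-1} − q_k·s_k, t_{k+1} = t_{k-1} − q_k·t_k, so r_k = a·s_k + b·t_k at every step:
  q = 6: r = 25, s = 1 − 6·0 = 1, t = 0 − 6·1 = -6  (check: 349·1 + 54·(-6) = 25)
  q = 2: r = 4, s = 0 − 2·1 = -2, t = 1 − 2·(-6) = 13  (check: 349·(-2) + 54·13 = 4)
  q = 6: r = 1, s = 1 − 6·(-2) = 13, t = -6 − 6·13 = -84  (check: 349·13 + 54·(-84) = 1)
The row with r = 1 (the gcd) gives the Bezout coefficients s = 13, t = -84.
Result: 349 · (13) + 54 · (-84) = 1.

gcd(349, 54) = 1; s = 13, t = -84 (check: 349·13 + 54·(-84) = 1).


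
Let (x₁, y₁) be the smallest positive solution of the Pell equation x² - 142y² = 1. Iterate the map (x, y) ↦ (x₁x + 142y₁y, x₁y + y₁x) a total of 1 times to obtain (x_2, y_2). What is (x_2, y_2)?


Step 1: Find the fundamental solution (x₁, y₁) of x² - 142y² = 1.
  Expand √142 as a continued fraction. a₀ = ⌊√142⌋ = 11; iterate m_{k+1} = d_k·a_k − m_k, d_{k+1} = (142 − m_{k+1}²)/d_k, a_{k+1} = ⌊(a₀ + m_{k+1})/d_{k+1}⌋ (starting m₀ = 0, d₀ = 1), with convergents p_k = a_k·p_{k-1} + p_{k-2}, q_k = a_k·q_{k-1} + q_{k-2} (p₋₁ = 1, q₋₁ = 0):
  k = 0: a₀ = 11; p₀/q₀ = 11/1; p₀² − 142·q₀² = 121 − 142 = -21.
  k = 1: m = 11, d = 21, a = ⌊(11 + 11)/21⌋ = 1; p/q = (1·11 + 1)/(1·1 + 0) = 12/1; p² − 142·q² = 144 − 142 = 2.
  k = 2: m = 10, d = 2, a = ⌊(11 + 10)/2⌋ = 10; p/q = (10·12 + 11)/(10·1 + 1) = 131/11; p² − 142·q² = 17161 − 17182 = -21.
  k = 3: m = 10, d = 21, a = ⌊(11 + 10)/21⌋ = 1; p/q = (1·131 + 12)/(1·11 + 1) = 143/12; p² − 142·q² = 20449 − 20448 = 1.
  The first convergent with p² − 142·q² = 1 gives the fundamental solution (x₁, y₁) = (143, 12).
Step 2: Apply the recurrence (x_{n+1}, y_{n+1}) = (x₁x_n + 142y₁y_n, x₁y_n + y₁x_n) repeatedly.
  From (x_1, y_1) = (143, 12): x_2 = 143·143 + 142·12·12 = 40897; y_2 = 143·12 + 12·143 = 3432.
Step 3: Verify x_2² - 142·y_2² = 1672564609 - 1672564608 = 1 (should be 1). ✓

(x_1, y_1) = (143, 12); (x_2, y_2) = (40897, 3432).


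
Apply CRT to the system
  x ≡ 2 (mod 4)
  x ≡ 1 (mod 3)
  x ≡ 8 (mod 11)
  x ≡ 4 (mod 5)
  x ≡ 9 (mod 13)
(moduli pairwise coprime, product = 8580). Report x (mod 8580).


Product of moduli M = 4 · 3 · 11 · 5 · 13 = 8580.
Merge one congruence at a time:
  Start: x ≡ 2 (mod 4).
  Combine with x ≡ 1 (mod 3); new modulus lcm = 12.
    Write x = 2 + 4·t and substitute into x ≡ 1 (mod 3): 4·t ≡ 1 − 2 = -1 (mod 3).
    Reduce coefficients mod 3: 1·t ≡ 2 (mod 3).
    So t ≡ 2 (mod 3).
    Then x = 2 + 4·2 = 10, valid modulo lcm(4, 3) = 12: x ≡ 10 (mod 12).
  Combine with x ≡ 8 (mod 11); new modulus lcm = 132.
    Write x = 10 + 12·t and substitute into x ≡ 8 (mod 11): 12·t ≡ 8 − 10 = -2 (mod 11).
    Reduce coefficients mod 11: 1·t ≡ 9 (mod 11).
    So t ≡ 9 (mod 11).
    Then x = 10 + 12·9 = 118, valid modulo lcm(12, 11) = 132: x ≡ 118 (mod 132).
  Combine with x ≡ 4 (mod 5); new modulus lcm = 660.
    Write x = 118 + 132·t and substitute into x ≡ 4 (mod 5): 132·t ≡ 4 − 118 = -114 (mod 5).
    Reduce coefficients mod 5: 2·t ≡ 1 (mod 5).
    The inverse of 2 mod 5 is 3 (since 2·3 = 6 = 1·5 + 1), so t ≡ 3·1 = 3 ≡ 3 (mod 5).
    Then x = 118 + 132·3 = 514, valid modulo lcm(132, 5) = 660: x ≡ 514 (mod 660).
  Combine with x ≡ 9 (mod 13); new modulus lcm = 8580.
    Write x = 514 + 660·t and substitute into x ≡ 9 (mod 13): 660·t ≡ 9 − 514 = -505 (mod 13).
    Reduce coefficients mod 13: 10·t ≡ 2 (mod 13).
    The inverse of 10 mod 13 is 4 (since 10·4 = 40 = 3·13 + 1), so t ≡ 4·2 = 8 ≡ 8 (mod 13).
    Then x = 514 + 660·8 = 5794, valid modulo lcm(660, 13) = 8580: x ≡ 5794 (mod 8580).
Verify against each original: 5794 mod 4 = 2, 5794 mod 3 = 1, 5794 mod 11 = 8, 5794 mod 5 = 4, 5794 mod 13 = 9.

x ≡ 5794 (mod 8580).


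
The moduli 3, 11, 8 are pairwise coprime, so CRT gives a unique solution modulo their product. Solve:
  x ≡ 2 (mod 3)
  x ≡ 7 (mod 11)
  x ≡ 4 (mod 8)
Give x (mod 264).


Moduli 3, 11, 8 are pairwise coprime; by CRT there is a unique solution modulo M = 3 · 11 · 8 = 264.
Solve pairwise, accumulating the modulus:
  Start with x ≡ 2 (mod 3).
  Combine with x ≡ 7 (mod 11): since gcd(3, 11) = 1, we get a unique residue mod 33.
    Write x = 2 + 3·t and substitute into x ≡ 7 (mod 11): 3·t ≡ 7 − 2 = 5 (mod 11).
    The inverse of 3 mod 11 is 4 (since 3·4 = 12 = 1·11 + 1), so t ≡ 4·5 = 20 ≡ 9 (mod 11).
    Then x = 2 + 3·9 = 29, valid modulo lcm(3, 11) = 33: x ≡ 29 (mod 33).
  Combine with x ≡ 4 (mod 8): since gcd(33, 8) = 1, we get a unique residue mod 264.
    Write x = 29 + 33·t and substitute into x ≡ 4 (mod 8): 33·t ≡ 4 − 29 = -25 (mod 8).
    Reduce coefficients mod 8: 1·t ≡ 7 (mod 8).
    So t ≡ 7 (mod 8).
    Then x = 29 + 33·7 = 260, valid modulo lcm(33, 8) = 264: x ≡ 260 (mod 264).
Verify: 260 mod 3 = 2 ✓, 260 mod 11 = 7 ✓, 260 mod 8 = 4 ✓.

x ≡ 260 (mod 264).


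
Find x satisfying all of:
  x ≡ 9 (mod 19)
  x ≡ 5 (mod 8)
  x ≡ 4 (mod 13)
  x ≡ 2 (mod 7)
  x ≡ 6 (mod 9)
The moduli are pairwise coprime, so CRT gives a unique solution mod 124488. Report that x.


Product of moduli M = 19 · 8 · 13 · 7 · 9 = 124488.
Merge one congruence at a time:
  Start: x ≡ 9 (mod 19).
  Combine with x ≡ 5 (mod 8); new modulus lcm = 152.
    Write x = 9 + 19·t and substitute into x ≡ 5 (mod 8): 19·t ≡ 5 − 9 = -4 (mod 8).
    Reduce coefficients mod 8: 3·t ≡ 4 (mod 8).
    The inverse of 3 mod 8 is 3 (since 3·3 = 9 = 1·8 + 1), so t ≡ 3·4 = 12 ≡ 4 (mod 8).
    Then x = 9 + 19·4 = 85, valid modulo lcm(19, 8) = 152: x ≡ 85 (mod 152).
  Combine with x ≡ 4 (mod 13); new modulus lcm = 1976.
    Write x = 85 + 152·t and substitute into x ≡ 4 (mod 13): 152·t ≡ 4 − 85 = -81 (mod 13).
    Reduce coefficients mod 13: 9·t ≡ 10 (mod 13).
    The inverse of 9 mod 13 is 3 (since 9·3 = 27 = 2·13 + 1), so t ≡ 3·10 = 30 ≡ 4 (mod 13).
    Then x = 85 + 152·4 = 693, valid modulo lcm(152, 13) = 1976: x ≡ 693 (mod 1976).
  Combine with x ≡ 2 (mod 7); new modulus lcm = 13832.
    Write x = 693 + 1976·t and substitute into x ≡ 2 (mod 7): 1976·t ≡ 2 − 693 = -691 (mod 7).
    Reduce coefficients mod 7: 2·t ≡ 2 (mod 7).
    The inverse of 2 mod 7 is 4 (since 2·4 = 8 = 1·7 + 1), so t ≡ 4·2 = 8 ≡ 1 (mod 7).
    Then x = 693 + 1976·1 = 2669, valid modulo lcm(1976, 7) = 13832: x ≡ 2669 (mod 13832).
  Combine with x ≡ 6 (mod 9); new modulus lcm = 124488.
    Write x = 2669 + 13832·t and substitute into x ≡ 6 (mod 9): 13832·t ≡ 6 − 2669 = -2663 (mod 9).
    Reduce coefficients mod 9: 8·t ≡ 1 (mod 9).
    The inverse of 8 mod 9 is 8 (since 8·8 = 64 = 7·9 + 1), so t ≡ 8·1 = 8 ≡ 8 (mod 9).
    Then x = 2669 + 13832·8 = 113325, valid modulo lcm(13832, 9) = 124488: x ≡ 113325 (mod 124488).
Verify against each original: 113325 mod 19 = 9, 113325 mod 8 = 5, 113325 mod 13 = 4, 113325 mod 7 = 2, 113325 mod 9 = 6.

x ≡ 113325 (mod 124488).


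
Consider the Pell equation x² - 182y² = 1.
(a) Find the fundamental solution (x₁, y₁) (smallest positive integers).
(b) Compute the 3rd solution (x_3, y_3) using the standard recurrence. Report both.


Step 1: Find the fundamental solution (x₁, y₁) of x² - 182y² = 1.
  Expand √182 as a continued fraction. a₀ = ⌊√182⌋ = 13; iterate m_{k+1} = d_k·a_k − m_k, d_{k+1} = (182 − m_{k+1}²)/d_k, a_{k+1} = ⌊(a₀ + m_{k+1})/d_{k+1}⌋ (starting m₀ = 0, d₀ = 1), with convergents p_k = a_k·p_{k-1} + p_{k-2}, q_k = a_k·q_{k-1} + q_{k-2} (p₋₁ = 1, q₋₁ = 0):
  k = 0: a₀ = 13; p₀/q₀ = 13/1; p₀² − 182·q₀² = 169 − 182 = -13.
  k = 1: m = 13, d = 13, a = ⌊(13 + 13)/13⌋ = 2; p/q = (2·13 + 1)/(2·1 + 0) = 27/2; p² − 182·q² = 729 − 728 = 1.
  The first convergent with p² − 182·q² = 1 gives the fundamental solution (x₁, y₁) = (27, 2).
Step 2: Apply the recurrence (x_{n+1}, y_{n+1}) = (x₁x_n + 182y₁y_n, x₁y_n + y₁x_n) repeatedly.
  From (x_1, y_1) = (27, 2): x_2 = 27·27 + 182·2·2 = 1457; y_2 = 27·2 + 2·27 = 108.
  From (x_2, y_2) = (1457, 108): x_3 = 27·1457 + 182·2·108 = 78651; y_3 = 27·108 + 2·1457 = 5830.
Step 3: Verify x_3² - 182·y_3² = 6185979801 - 6185979800 = 1 (should be 1). ✓

(x_1, y_1) = (27, 2); (x_3, y_3) = (78651, 5830).
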